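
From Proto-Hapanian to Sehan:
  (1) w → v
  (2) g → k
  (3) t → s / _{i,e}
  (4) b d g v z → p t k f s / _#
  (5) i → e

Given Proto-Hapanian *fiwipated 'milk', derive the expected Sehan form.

fevepaset

Sehan: start from *fiwipated.
  rule 1 (unconditioned shift): fiwipated → fivipated
  rule 2: no change — fivipated
  rule 3 (palatalisation): fivipated → fivipased
  rule 4 (final devoicing): fivipased → fivipaset
  rule 5 (vowel merger): fivipaset → fevepaset
  ⇒ Sehan fevepaset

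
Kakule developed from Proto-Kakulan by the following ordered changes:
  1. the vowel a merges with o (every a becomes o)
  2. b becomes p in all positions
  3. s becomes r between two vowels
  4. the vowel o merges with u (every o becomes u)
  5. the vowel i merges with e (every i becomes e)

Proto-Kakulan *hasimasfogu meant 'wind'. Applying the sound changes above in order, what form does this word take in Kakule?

Kakule: start from *hasimasfogu.
  rule 1 (vowel merger): hasimasfogu → hosimosfogu
  rule 2: no change — hosimosfogu
  rule 3 (rhotacism): hosimosfogu → horimosfogu
  rule 4 (vowel merger): horimosfogu → hurimusfugu
  rule 5 (vowel merger): hurimusfugu → huremusfugu
  ⇒ Kakule huremusfugu

huremusfugu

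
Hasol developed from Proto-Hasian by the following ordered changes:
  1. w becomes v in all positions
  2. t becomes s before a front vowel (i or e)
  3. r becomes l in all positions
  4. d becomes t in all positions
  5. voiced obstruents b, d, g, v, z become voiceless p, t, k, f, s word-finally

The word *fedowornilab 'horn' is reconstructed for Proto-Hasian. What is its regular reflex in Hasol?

Hasol: *fedowornilab
  fedowornilab → fedovornilab   [unconditioned shift]
  fedovornilab (rule 2 does not apply)
  fedovornilab → fedovolnilab   [unconditioned shift]
  fedovolnilab → fetovolnilab   [unconditioned shift]
  fetovolnilab → fetovolnilap   [final devoicing]
  giving Hasol fetovolnilap.

fetovolnilap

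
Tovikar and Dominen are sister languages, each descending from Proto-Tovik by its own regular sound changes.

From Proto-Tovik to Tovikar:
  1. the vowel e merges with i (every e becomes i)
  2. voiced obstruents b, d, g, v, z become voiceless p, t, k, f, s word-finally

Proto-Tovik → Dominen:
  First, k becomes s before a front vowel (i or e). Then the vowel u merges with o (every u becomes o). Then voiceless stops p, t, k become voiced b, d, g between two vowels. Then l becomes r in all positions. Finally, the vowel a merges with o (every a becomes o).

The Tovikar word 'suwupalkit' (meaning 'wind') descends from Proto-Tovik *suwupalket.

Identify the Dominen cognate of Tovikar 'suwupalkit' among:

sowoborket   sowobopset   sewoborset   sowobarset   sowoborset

sowoborset

Dominen: *suwupalket > suwupalset > sowopalset > sowobalset > sowobarset > sowoborset  (by palatalisation, vowel merger, intervocalic voicing, unconditioned shift, vowel merger)
The other candidates each miss or misapply at least one Dominen change.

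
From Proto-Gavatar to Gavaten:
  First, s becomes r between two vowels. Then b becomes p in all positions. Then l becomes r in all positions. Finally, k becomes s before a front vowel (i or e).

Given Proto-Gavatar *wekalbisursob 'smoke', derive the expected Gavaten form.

wekarpirursop

Gavaten: *wekalbisursob > wekalbirursob > wekalpirursop > wekarpirursop  (by rhotacism, unconditioned shift, unconditioned shift)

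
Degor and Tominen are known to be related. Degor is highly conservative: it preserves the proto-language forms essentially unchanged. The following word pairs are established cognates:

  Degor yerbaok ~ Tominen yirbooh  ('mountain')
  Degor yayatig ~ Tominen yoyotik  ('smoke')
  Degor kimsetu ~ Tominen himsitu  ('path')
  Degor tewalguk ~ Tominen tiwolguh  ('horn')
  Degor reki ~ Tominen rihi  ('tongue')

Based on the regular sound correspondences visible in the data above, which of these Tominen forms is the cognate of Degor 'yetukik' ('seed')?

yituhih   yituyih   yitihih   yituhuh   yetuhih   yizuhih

kimsetu ~ himsitu, tewalguk ~ tiwolguh — Degor e corresponds to Tominen i after a consonant, before a consonant other than r, m, n, p, b, f, v.
reki ~ rihi — Degor k corresponds to Tominen h between vowels (before a front vowel).
yerbaok ~ yirbooh, tewalguk ~ tiwolguh — Degor k corresponds to Tominen h word-finally.
Applying these to Degor 'yetukik':
  yetukik → yitukik   (e→i after a consonant, before a consonant other than r, m, n, p, b, f, v)
  yitukik → yituhik   (k→h between vowels (before a front vowel))
  yituhik → yituhih   (k→h word-finally)
So the Tominen cognate is 'yituhih'.

yituhih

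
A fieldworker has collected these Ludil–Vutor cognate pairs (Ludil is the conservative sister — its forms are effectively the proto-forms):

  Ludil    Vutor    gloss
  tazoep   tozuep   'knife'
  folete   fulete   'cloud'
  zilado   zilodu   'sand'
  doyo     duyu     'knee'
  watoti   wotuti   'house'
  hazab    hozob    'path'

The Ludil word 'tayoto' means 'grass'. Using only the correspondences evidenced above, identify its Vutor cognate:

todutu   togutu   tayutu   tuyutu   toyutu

toyutu

tazoep ~ tozuep, zilado ~ zilodu — Ludil a corresponds to Vutor o after a consonant, before a consonant other than r, m, n, p, b, f, v.
folete ~ fulete, doyo ~ duyu — Ludil o corresponds to Vutor u after a consonant, before a consonant other than r, m, n, p, b, f, v.
zilado ~ zilodu, doyo ~ duyu — Ludil o corresponds to Vutor u word-finally.
Applying these to Ludil 'tayoto':
  tayoto → toyoto   (a→o after a consonant, before a consonant other than r, m, n, p, b, f, v)
  toyoto → toyuto   (o→u after a consonant, before a consonant other than r, m, n, p, b, f, v)
  toyuto → toyutu   (o→u word-finally)
So the Vutor cognate is 'toyutu'.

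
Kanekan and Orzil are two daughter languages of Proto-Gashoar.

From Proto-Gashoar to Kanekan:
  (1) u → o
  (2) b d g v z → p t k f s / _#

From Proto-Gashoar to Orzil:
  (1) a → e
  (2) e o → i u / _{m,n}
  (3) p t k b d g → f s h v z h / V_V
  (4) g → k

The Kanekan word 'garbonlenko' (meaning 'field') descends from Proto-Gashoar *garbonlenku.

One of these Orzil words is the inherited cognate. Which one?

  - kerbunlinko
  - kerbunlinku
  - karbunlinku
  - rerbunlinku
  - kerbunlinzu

Orzil: *garbonlenku > gerbonlenku > gerbunlinku > kerbunlinku  (by vowel merger, pre-nasal raising, unconditioned shift)
Among the options, 'kerbunlinku' alone shows every Orzil change applied in order.

kerbunlinku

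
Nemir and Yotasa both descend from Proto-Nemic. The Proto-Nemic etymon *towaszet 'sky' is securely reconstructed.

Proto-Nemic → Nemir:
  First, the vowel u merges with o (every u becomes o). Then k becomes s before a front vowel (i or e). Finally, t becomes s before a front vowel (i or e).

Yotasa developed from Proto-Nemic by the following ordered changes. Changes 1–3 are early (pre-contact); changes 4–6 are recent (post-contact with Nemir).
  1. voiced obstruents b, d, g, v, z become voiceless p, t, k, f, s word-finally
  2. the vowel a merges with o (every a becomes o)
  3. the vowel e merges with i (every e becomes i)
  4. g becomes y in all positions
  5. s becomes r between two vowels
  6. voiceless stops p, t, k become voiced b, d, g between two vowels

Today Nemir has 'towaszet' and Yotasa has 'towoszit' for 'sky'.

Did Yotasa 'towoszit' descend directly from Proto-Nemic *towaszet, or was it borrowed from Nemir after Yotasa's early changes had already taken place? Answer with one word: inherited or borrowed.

inherited

If inherited, *towaszet would pass through all of Yotasa's changes:
Yotasa: *towaszet > towoszet > towoszit  (by vowel merger, vowel merger)
If borrowed from Nemir 'towaszet' after the early changes, it would undergo only the recent ones:
  rule 4 (unconditioned shift): no change (towaszet)
  rule 5 (rhotacism): no change (towaszet)
  rule 6 (intervocalic voicing): no change (towaszet)
  ⇒ as a loan: towaszet
Yotasa 'towoszit' matches the inherited outcome exactly, so it is an inherited cognate, not a loan.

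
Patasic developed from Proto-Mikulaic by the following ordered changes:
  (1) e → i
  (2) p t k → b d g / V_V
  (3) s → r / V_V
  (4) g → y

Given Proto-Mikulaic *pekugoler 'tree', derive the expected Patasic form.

Patasic: start from *pekugoler.
  rule 1 (vowel merger): pekugoler → pikugolir
  rule 2 (intervocalic voicing): pikugolir → pigugolir
  rule 3: no change — pigugolir
  rule 4 (unconditioned shift): pigugolir → piyuyolir
  ⇒ Patasic piyuyolir

piyuyolir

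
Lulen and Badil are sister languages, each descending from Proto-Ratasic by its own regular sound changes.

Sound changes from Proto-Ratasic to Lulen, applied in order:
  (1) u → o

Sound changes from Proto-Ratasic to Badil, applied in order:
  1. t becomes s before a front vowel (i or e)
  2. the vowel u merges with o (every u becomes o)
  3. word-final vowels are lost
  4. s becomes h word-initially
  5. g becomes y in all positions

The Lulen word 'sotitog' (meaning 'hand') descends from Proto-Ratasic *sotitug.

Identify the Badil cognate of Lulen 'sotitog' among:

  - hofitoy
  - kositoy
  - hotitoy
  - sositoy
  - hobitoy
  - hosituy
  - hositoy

Badil: *sotitug > sositug > sositog > hositog > hositoy  (by palatalisation, vowel merger, debuccalisation, unconditioned shift)
The other candidates each miss or misapply at least one Badil change.

hositoy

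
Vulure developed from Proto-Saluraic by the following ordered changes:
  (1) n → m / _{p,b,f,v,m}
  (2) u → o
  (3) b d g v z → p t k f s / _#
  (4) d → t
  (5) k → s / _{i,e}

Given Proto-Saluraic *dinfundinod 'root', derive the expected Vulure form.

Vulure: *dinfundinod
  dinfundinod → dimfundinod   [nasal place assimilation]
  dimfundinod → dimfondinod   [vowel merger]
  dimfondinod → dimfondinot   [final devoicing]
  dimfondinot → timfontinot   [unconditioned shift]
  timfontinot (rule 5 does not apply)
  giving Vulure timfontinot.

timfontinot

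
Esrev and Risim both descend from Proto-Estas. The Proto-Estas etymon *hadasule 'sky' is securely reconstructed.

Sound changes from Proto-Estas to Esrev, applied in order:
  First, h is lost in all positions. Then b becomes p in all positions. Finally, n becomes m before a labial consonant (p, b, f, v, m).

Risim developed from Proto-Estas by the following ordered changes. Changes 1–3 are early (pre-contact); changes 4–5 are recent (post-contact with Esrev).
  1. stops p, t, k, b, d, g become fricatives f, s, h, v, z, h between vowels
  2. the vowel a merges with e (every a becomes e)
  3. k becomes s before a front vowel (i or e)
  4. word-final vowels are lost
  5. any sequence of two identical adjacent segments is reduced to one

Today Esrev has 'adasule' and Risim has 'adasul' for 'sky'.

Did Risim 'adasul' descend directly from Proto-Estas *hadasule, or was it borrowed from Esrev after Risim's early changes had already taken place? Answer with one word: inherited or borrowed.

borrowed

If inherited, *hadasule would pass through all of Risim's changes:
Risim: *hadasule
  hadasule → hazasule   [intervocalic lenition]
  hazasule → hezesule   [vowel merger]
  hezesule (rule 3 does not apply)
  hezesule → hezesul   [apocope]
  hezesul (rule 5 does not apply)
  giving Risim hezesul.
If borrowed from Esrev 'adasule' after the early changes, it would undergo only the recent ones:
  rule 4 (apocope): adasule → adasul
  rule 5 (degemination): no change (adasul)
  ⇒ as a loan: adasul
Risim 'adasul' matches the loan outcome 'adasul', not the inherited 'hezesul' — it skipped the early Risim changes, so it was borrowed from Esrev.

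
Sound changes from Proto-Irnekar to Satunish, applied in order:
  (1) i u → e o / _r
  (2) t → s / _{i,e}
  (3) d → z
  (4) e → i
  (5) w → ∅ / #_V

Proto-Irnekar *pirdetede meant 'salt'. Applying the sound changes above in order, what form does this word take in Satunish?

pirzisizi

Satunish: *pirdetede
  pirdetede → perdetede   [pre-rhotic lowering]
  perdetede → perdesede   [palatalisation]
  perdesede → perzeseze   [unconditioned shift]
  perzeseze → pirzisizi   [vowel merger]
  pirzisizi (rule 5 does not apply)
  giving Satunish pirzisizi.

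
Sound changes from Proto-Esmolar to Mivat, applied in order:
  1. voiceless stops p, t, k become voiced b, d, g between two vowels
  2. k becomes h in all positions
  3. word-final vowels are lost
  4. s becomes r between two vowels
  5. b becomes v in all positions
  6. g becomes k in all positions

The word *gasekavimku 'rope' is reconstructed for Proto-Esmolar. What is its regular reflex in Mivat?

Mivat: *gasekavimku
  gasekavimku → gasegavimku   [intervocalic voicing]
  gasegavimku → gasegavimhu   [unconditioned shift]
  gasegavimhu → gasegavimh   [apocope]
  gasegavimh → garegavimh   [rhotacism]
  garegavimh (rule 5 does not apply)
  garegavimh → karekavimh   [unconditioned shift]
  giving Mivat karekavimh.

karekavimh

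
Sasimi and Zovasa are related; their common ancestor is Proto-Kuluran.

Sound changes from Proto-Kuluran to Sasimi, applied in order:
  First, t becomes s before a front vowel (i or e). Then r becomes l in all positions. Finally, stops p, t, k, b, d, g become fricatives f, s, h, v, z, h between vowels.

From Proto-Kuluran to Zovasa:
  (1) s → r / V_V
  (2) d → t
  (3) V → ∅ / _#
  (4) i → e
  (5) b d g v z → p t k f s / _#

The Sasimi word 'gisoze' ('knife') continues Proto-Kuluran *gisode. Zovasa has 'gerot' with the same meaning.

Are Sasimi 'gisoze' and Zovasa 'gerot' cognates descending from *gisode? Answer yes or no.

yes

Derive the expected Zovasa reflex of *gisode:
Zovasa: *gisode
  gisode → girode   [rhotacism]
  girode → girote   [unconditioned shift]
  girote → girot   [apocope]
  girot → gerot   [vowel merger]
  gerot (rule 5 does not apply)
  giving Zovasa gerot.
Zovasa 'gerot' matches the regular reflex exactly, so the pair is cognate.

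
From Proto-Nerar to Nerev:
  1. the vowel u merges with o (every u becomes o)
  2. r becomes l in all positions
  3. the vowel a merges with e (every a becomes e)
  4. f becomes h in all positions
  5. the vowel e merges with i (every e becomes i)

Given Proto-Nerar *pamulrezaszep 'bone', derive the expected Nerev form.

pimolliziszip

Nerev: *pamulrezaszep
  pamulrezaszep → pamolrezaszep   [vowel merger]
  pamolrezaszep → pamollezaszep   [unconditioned shift]
  pamollezaszep → pemollezeszep   [vowel merger]
  pemollezeszep (rule 4 does not apply)
  pemollezeszep → pimolliziszip   [vowel merger]
  giving Nerev pimolliziszip.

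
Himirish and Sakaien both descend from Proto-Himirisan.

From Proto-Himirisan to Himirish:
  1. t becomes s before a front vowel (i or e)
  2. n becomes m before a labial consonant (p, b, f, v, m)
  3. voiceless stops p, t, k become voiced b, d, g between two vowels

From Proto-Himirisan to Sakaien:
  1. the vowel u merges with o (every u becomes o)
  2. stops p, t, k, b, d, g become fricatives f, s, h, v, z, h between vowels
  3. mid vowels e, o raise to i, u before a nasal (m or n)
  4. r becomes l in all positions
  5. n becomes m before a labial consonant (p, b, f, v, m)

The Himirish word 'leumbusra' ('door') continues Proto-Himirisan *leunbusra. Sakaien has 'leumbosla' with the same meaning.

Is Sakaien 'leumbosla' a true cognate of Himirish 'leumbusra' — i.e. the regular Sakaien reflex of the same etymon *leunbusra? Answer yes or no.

Derive the expected Sakaien reflex of *leunbusra:
Sakaien: start from *leunbusra.
  rule 1 (vowel merger): leunbusra → leonbosra
  rule 2: no change — leonbosra
  rule 3 (pre-nasal raising): leonbosra → leunbosra
  rule 4 (unconditioned shift): leunbosra → leunbosla
  rule 5 (nasal place assimilation): leunbosla → leumbosla
  ⇒ Sakaien leumbosla
Sakaien 'leumbosla' matches the regular reflex exactly, so the pair is cognate.

yes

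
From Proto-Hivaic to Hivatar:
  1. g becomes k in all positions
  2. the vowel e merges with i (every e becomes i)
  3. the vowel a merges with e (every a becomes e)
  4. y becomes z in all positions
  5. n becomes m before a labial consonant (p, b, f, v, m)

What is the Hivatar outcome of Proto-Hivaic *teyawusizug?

tizewusizuk

Hivatar: start from *teyawusizug.
  rule 1 (unconditioned shift): teyawusizug → teyawusizuk
  rule 2 (vowel merger): teyawusizuk → tiyawusizuk
  rule 3 (vowel merger): tiyawusizuk → tiyewusizuk
  rule 4 (unconditioned shift): tiyewusizuk → tizewusizuk
  rule 5: no change — tizewusizuk
  ⇒ Hivatar tizewusizuk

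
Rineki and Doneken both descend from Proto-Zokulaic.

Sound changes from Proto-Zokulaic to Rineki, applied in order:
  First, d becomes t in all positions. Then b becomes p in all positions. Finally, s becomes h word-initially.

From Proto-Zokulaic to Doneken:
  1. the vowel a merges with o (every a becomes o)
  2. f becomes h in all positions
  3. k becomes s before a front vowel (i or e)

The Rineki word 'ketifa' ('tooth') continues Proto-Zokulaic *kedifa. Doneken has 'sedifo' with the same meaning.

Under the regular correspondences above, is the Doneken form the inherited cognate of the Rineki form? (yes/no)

Derive the expected Doneken reflex of *kedifa:
Doneken: *kedifa
  kedifa → kedifo   [vowel merger]
  kedifo → kediho   [unconditioned shift]
  kediho → sediho   [palatalisation]
  giving Doneken sediho.
The regular Doneken reflex would be 'sediho', but the attested form is 'sedifo'. The correspondence is irregular, so they are not cognates (the Doneken form has a different source).

no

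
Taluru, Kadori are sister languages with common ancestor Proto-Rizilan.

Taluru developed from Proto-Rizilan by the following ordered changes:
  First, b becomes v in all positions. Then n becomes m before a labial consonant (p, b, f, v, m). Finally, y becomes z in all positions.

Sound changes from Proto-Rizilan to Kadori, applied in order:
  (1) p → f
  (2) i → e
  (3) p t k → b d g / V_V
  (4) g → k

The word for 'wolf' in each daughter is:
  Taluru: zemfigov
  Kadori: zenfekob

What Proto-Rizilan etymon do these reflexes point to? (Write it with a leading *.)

Position 6: Taluru has g, Kadori has k. Taluru preserves g here (none of its changes turn any other segment into g), so the proto-segment is *g.
Position 3: Taluru has m, Kadori has n. Kadori preserves n here (none of its changes turn any other segment into n), so the proto-segment is *n.
This points to *zenfigob. Verify forward in each daughter:
Taluru: *zenfigob > zenfigov > zemfigov  (by unconditioned shift, nasal place assimilation)
Kadori: *zenfigob
  zenfigob (rule 1 does not apply)
  zenfigob → zenfegob   [vowel merger]
  zenfegob (rule 3 does not apply)
  zenfegob → zenfekob   [unconditioned shift]
  giving Kadori zenfekob.
Only *zenfigob yields all of Taluru zemfigov, Kadori zenfekob.

*zenfigob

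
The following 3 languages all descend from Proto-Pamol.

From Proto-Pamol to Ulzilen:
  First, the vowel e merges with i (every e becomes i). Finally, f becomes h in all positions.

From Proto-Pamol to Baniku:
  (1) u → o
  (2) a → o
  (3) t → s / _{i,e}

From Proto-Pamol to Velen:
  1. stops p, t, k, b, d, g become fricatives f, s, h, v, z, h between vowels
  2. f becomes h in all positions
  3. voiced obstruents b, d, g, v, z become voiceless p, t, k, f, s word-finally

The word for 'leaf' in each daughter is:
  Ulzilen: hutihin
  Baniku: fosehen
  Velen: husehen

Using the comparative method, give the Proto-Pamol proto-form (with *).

*futehen

Position 4: Ulzilen has i, Baniku has e, Velen has e. Baniku preserves e here (none of its changes turn any other segment into e), so the proto-segment is *e.
Position 3: Ulzilen has t, Baniku has s, Velen has s. Ulzilen preserves t here (none of its changes turn any other segment into t), so the proto-segment is *t.
Verify the candidate proto-form against each daughter:
Ulzilen: start from *futehen.
  rule 1 (vowel merger): futehen → futihin
  rule 2 (unconditioned shift): futihin → hutihin
  ⇒ Ulzilen hutihin
Baniku: *futehen
  futehen → fotehen   [vowel merger]
  fotehen (rule 2 does not apply)
  fotehen → fosehen   [palatalisation]
  giving Baniku fosehen.
Velen: start from *futehen.
  rule 1 (intervocalic lenition): futehen → fusehen
  rule 2 (unconditioned shift): fusehen → husehen
  rule 3: no change — husehen
  ⇒ Velen husehen
Only *futehen yields all of Ulzilen hutihin, Baniku fosehen, Velen husehen.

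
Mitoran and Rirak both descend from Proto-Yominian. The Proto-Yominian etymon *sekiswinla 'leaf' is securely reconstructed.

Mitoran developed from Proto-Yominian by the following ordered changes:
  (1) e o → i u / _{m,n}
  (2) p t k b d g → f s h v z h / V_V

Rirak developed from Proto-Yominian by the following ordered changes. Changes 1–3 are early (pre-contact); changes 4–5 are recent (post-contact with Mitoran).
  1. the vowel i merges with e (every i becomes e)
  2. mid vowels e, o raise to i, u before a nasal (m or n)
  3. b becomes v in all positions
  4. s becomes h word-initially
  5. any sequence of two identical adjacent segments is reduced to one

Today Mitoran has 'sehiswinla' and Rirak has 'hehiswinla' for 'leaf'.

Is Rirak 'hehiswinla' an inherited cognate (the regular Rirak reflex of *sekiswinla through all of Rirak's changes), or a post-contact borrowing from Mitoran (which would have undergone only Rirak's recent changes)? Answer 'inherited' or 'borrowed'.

borrowed

If inherited, *sekiswinla would pass through all of Rirak's changes:
Rirak: *sekiswinla
  sekiswinla → sekeswenla   [vowel merger]
  sekeswenla → sekeswinla   [pre-nasal raising]
  sekeswinla (rule 3 does not apply)
  sekeswinla → hekeswinla   [debuccalisation]
  hekeswinla (rule 5 does not apply)
  giving Rirak hekeswinla.
If borrowed from Mitoran 'sehiswinla' after the early changes, it would undergo only the recent ones:
  rule 4 (debuccalisation): sehiswinla → hehiswinla
  rule 5 (degemination): no change (hehiswinla)
  ⇒ as a loan: hehiswinla
Rirak 'hehiswinla' matches the loan outcome 'hehiswinla', not the inherited 'hekeswinla' — it skipped the early Rirak changes, so it was borrowed from Mitoran.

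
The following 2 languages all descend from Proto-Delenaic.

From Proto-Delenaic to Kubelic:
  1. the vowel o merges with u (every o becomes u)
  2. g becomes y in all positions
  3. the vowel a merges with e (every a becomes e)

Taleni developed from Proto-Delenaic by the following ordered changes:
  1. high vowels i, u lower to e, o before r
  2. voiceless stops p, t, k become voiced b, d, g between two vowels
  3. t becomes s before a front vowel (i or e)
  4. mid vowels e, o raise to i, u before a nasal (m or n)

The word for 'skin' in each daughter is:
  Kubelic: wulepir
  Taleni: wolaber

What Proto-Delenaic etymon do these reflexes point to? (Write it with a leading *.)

*wolapir

Position 5: Kubelic has p, Taleni has b. Kubelic preserves p here (none of its changes turn any other segment into p), so the proto-segment is *p.
Position 6: Kubelic has i, Taleni has e. Kubelic preserves i here (none of its changes turn any other segment into i), so the proto-segment is *i.
Verify the candidate proto-form against each daughter:
Kubelic: *wolapir > wulapir > wulepir  (by vowel merger, vowel merger)
Taleni: start from *wolapir.
  rule 1 (pre-rhotic lowering): wolapir → wolaper
  rule 2 (intervocalic voicing): wolaper → wolaber
  rule 3: no change — wolaber
  rule 4: no change — wolaber
  ⇒ Taleni wolaber
No other proto-form is consistent with every reflex, so the reconstruction is *wolapir.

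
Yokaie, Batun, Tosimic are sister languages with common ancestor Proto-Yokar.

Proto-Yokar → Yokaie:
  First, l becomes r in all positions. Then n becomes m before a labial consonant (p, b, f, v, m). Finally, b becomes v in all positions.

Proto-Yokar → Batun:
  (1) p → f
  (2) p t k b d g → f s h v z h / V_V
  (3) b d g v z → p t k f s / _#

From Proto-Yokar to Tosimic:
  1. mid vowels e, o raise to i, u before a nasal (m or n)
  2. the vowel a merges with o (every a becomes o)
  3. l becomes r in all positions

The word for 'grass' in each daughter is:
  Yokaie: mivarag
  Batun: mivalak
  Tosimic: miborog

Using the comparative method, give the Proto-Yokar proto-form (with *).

*mibalag

Position 5: Yokaie has r, Batun has l, Tosimic has r. Batun preserves l here (none of its changes turn any other segment into l), so the proto-segment is *l.
Position 4: Yokaie has a, Batun has a, Tosimic has o. Yokaie preserves a here (none of its changes turn any other segment into a), so the proto-segment is *a.
Verify the candidate proto-form against each daughter:
Yokaie: *mibalag
  mibalag → mibarag   [unconditioned shift]
  mibarag (rule 2 does not apply)
  mibarag → mivarag   [unconditioned shift]
  giving Yokaie mivarag.
Batun: *mibalag > mivalag > mivalak  (by intervocalic lenition, final devoicing)
Tosimic: *mibalag
  mibalag (rule 1 does not apply)
  mibalag → mibolog   [vowel merger]
  mibolog → miborog   [unconditioned shift]
  giving Tosimic miborog.
*mibalag is the unique common source.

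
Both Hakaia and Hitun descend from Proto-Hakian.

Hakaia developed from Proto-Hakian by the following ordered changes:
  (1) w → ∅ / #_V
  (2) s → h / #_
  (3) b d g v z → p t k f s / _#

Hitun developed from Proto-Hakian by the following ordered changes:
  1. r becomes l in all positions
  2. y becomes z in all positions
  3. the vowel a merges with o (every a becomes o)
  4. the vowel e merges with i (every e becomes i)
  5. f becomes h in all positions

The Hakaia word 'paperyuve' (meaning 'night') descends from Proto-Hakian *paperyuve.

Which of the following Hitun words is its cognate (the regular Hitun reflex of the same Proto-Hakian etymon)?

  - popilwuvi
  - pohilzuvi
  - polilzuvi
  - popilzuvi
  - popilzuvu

Hitun: *paperyuve > papelyuve > papelzuve > popelzuve > popilzuvi  (by unconditioned shift, unconditioned shift, vowel merger, vowel merger)
The other candidates each miss or misapply at least one Hitun change.

popilzuvi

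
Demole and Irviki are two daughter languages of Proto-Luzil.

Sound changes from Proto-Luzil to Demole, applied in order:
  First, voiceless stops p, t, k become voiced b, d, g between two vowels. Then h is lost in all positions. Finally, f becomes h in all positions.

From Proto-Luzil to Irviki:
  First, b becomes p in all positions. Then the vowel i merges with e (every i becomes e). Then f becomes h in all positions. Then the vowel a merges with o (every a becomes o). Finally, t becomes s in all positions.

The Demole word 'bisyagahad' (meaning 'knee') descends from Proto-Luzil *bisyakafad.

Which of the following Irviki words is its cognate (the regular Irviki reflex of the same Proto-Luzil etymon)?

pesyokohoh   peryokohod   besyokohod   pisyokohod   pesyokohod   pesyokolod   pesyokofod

pesyokohod

Irviki: *bisyakafad
  bisyakafad → pisyakafad   [unconditioned shift]
  pisyakafad → pesyakafad   [vowel merger]
  pesyakafad → pesyakahad   [unconditioned shift]
  pesyakahad → pesyokohod   [vowel merger]
  pesyokohod (rule 5 does not apply)
  giving Irviki pesyokohod.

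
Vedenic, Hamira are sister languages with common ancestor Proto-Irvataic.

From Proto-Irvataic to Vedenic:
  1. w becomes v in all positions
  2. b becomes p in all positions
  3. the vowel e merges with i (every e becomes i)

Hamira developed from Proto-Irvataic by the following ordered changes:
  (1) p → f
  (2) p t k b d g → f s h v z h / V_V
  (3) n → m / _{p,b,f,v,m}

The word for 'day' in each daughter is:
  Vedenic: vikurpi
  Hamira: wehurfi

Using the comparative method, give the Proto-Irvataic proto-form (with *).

*wekurpi

Position 6: Vedenic has p, Hamira has f. Taking the neighbouring segments as reconstructed: Vedenic p could go back to *p or *b; Hamira f could go back to *p or *f — the one source consistent with every daughter is *p.
Position 2: Vedenic has i, Hamira has e. Hamira preserves e here (none of its changes turn any other segment into e), so the proto-segment is *e.
Position 1: Vedenic has v, Hamira has w. Hamira preserves w here (none of its changes turn any other segment into w), so the proto-segment is *w.
This points to *wekurpi. Verify forward in each daughter:
Vedenic: start from *wekurpi.
  rule 1 (unconditioned shift): wekurpi → vekurpi
  rule 2: no change — vekurpi
  rule 3 (vowel merger): vekurpi → vikurpi
  ⇒ Vedenic vikurpi
Hamira: *wekurpi > wekurfi > wehurfi  (by unconditioned shift, intervocalic lenition)
No other proto-form is consistent with every reflex, so the reconstruction is *wekurpi.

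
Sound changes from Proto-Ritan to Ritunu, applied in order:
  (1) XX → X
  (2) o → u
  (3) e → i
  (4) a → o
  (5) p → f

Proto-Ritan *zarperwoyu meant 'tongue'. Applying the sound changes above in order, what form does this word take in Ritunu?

zorfirwuyu

Ritunu: *zarperwoyu > zarperwuyu > zarpirwuyu > zorpirwuyu > zorfirwuyu  (by vowel merger, vowel merger, vowel merger, unconditioned shift)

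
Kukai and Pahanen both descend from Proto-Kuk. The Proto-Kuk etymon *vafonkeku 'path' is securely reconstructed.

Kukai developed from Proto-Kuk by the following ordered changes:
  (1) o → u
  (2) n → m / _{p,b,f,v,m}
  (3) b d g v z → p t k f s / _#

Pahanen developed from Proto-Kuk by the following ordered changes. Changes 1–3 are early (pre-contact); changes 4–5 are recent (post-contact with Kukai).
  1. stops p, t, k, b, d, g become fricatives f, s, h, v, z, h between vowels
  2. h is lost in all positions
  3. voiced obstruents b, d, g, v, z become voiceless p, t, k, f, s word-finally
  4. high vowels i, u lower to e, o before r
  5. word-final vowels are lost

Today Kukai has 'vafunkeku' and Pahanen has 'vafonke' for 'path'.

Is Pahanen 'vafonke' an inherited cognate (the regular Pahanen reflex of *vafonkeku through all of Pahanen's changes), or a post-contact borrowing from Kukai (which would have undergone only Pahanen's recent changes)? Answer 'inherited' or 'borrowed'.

inherited

If inherited, *vafonkeku would pass through all of Pahanen's changes:
Pahanen: *vafonkeku > vafonkehu > vafonkeu > vafonke  (by intervocalic lenition, h-loss, apocope)
If borrowed from Kukai 'vafunkeku' after the early changes, it would undergo only the recent ones:
  rule 4 (pre-rhotic lowering): no change (vafunkeku)
  rule 5 (apocope): vafunkeku → vafunkek
  ⇒ as a loan: vafunkek
Pahanen 'vafonke' matches the inherited outcome exactly, so it is an inherited cognate, not a loan.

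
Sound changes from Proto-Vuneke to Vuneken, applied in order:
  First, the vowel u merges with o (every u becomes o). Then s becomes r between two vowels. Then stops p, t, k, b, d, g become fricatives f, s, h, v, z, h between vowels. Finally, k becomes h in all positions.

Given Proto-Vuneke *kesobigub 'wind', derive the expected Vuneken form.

Vuneken: start from *kesobigub.
  rule 1 (vowel merger): kesobigub → kesobigob
  rule 2 (rhotacism): kesobigob → kerobigob
  rule 3 (intervocalic lenition): kerobigob → kerovihob
  rule 4 (unconditioned shift): kerovihob → herovihob
  ⇒ Vuneken herovihob

herovihob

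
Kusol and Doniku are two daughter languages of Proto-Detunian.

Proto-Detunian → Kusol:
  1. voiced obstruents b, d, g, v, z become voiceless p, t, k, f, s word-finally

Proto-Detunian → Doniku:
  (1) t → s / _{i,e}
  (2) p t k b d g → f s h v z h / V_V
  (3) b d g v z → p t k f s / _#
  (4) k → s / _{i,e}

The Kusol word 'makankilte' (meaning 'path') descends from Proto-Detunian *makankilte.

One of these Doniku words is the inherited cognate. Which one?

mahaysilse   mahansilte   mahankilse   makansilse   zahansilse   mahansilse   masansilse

mahansilse

Doniku: *makankilte > makankilse > mahankilse > mahansilse  (by palatalisation, intervocalic lenition, palatalisation)
Among the options, 'mahansilse' alone shows every Doniku change applied in order.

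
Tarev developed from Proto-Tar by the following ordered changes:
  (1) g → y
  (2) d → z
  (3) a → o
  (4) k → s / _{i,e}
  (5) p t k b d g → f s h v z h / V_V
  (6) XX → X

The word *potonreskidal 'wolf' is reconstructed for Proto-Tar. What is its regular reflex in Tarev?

Tarev: *potonreskidal
  potonreskidal (rule 1 does not apply)
  potonreskidal → potonreskizal   [unconditioned shift]
  potonreskizal → potonreskizol   [vowel merger]
  potonreskizol → potonressizol   [palatalisation]
  potonressizol → posonressizol   [intervocalic lenition]
  posonressizol → posonresizol   [degemination]
  giving Tarev posonresizol.

posonresizol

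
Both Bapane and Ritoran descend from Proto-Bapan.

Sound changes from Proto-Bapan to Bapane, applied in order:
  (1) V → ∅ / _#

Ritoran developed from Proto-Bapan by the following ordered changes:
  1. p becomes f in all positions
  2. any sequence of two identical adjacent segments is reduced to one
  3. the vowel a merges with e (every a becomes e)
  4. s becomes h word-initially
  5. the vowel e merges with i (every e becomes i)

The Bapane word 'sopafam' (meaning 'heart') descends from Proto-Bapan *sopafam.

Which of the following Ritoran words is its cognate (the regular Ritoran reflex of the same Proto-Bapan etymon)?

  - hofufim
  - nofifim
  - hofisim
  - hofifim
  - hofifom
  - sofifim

hofifim

Ritoran: start from *sopafam.
  rule 1 (unconditioned shift): sopafam → sofafam
  rule 2: no change — sofafam
  rule 3 (vowel merger): sofafam → sofefem
  rule 4 (debuccalisation): sofefem → hofefem
  rule 5 (vowel merger): hofefem → hofifim
  ⇒ Ritoran hofifim
The other candidates each miss or misapply at least one Ritoran change.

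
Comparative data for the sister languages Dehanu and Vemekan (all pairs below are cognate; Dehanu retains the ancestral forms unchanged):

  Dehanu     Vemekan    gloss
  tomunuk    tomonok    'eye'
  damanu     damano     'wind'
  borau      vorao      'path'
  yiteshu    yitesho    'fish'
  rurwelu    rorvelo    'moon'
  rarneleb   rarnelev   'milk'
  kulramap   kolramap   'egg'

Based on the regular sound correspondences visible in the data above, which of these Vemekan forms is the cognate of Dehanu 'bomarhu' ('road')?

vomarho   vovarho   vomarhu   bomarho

vomarho

borau ~ vorao — Dehanu b corresponds to Vemekan v word-initially before a back vowel.
damanu ~ damano, yiteshu ~ yitesho — Dehanu u corresponds to Vemekan o word-finally.
Applying these to Dehanu 'bomarhu':
  bomarhu → vomarhu   (b→v word-initially before a back vowel)
  vomarhu → vomarho   (u→o word-finally)
So the Vemekan cognate is 'vomarho'.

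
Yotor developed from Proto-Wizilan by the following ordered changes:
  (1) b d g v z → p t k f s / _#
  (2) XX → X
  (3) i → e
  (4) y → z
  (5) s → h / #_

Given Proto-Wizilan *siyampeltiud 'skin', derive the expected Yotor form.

Yotor: *siyampeltiud
  siyampeltiud → siyampeltiut   [final devoicing]
  siyampeltiut (rule 2 does not apply)
  siyampeltiut → seyampelteut   [vowel merger]
  seyampelteut → sezampelteut   [unconditioned shift]
  sezampelteut → hezampelteut   [debuccalisation]
  giving Yotor hezampelteut.

hezampelteut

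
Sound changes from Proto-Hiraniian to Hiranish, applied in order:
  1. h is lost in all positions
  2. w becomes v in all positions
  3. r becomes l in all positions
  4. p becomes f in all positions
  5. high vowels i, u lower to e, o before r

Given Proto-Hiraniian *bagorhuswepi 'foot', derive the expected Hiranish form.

Hiranish: start from *bagorhuswepi.
  rule 1 (h-loss): bagorhuswepi → bagoruswepi
  rule 2 (unconditioned shift): bagoruswepi → bagorusvepi
  rule 3 (unconditioned shift): bagorusvepi → bagolusvepi
  rule 4 (unconditioned shift): bagolusvepi → bagolusvefi
  rule 5: no change — bagolusvefi
  ⇒ Hiranish bagolusvefi

bagolusvefi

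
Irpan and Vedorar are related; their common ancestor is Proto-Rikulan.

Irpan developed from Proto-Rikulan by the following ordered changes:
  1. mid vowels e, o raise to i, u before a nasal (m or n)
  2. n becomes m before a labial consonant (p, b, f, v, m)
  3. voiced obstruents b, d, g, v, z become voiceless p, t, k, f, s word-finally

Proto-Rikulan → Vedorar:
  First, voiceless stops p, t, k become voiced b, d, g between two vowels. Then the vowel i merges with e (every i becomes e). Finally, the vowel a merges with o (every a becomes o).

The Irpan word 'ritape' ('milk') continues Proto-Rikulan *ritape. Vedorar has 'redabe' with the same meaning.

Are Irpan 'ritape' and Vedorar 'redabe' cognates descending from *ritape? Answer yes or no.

Derive the expected Vedorar reflex of *ritape:
Vedorar: *ritape
  ritape → ridabe   [intervocalic voicing]
  ridabe → redabe   [vowel merger]
  redabe → redobe   [vowel merger]
  giving Vedorar redobe.
The regular Vedorar reflex would be 'redobe', but the attested form is 'redabe'. The correspondence is irregular, so they are not cognates (the Vedorar form has a different source).

no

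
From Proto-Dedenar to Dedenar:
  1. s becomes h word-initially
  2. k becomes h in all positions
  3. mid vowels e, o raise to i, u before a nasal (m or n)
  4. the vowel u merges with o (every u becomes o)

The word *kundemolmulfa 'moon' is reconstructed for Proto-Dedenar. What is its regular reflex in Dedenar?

hondimolmolfa

Dedenar: start from *kundemolmulfa.
  rule 1: no change — kundemolmulfa
  rule 2 (unconditioned shift): kundemolmulfa → hundemolmulfa
  rule 3 (pre-nasal raising): hundemolmulfa → hundimolmulfa
  rule 4 (vowel merger): hundimolmulfa → hondimolmolfa
  ⇒ Dedenar hondimolmolfa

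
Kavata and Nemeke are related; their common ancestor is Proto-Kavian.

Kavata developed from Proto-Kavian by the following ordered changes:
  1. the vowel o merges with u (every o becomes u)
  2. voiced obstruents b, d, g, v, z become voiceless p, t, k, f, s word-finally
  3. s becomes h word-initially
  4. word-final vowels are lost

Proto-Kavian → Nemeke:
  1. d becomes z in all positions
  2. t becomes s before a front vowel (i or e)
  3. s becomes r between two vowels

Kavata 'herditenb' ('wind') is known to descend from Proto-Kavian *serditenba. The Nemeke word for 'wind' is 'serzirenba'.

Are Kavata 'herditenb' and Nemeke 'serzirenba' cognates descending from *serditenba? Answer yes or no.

yes

Derive the expected Nemeke reflex of *serditenba:
Nemeke: *serditenba > serzitenba > serzisenba > serzirenba  (by unconditioned shift, palatalisation, rhotacism)
Nemeke 'serzirenba' matches the regular reflex exactly, so the pair is cognate.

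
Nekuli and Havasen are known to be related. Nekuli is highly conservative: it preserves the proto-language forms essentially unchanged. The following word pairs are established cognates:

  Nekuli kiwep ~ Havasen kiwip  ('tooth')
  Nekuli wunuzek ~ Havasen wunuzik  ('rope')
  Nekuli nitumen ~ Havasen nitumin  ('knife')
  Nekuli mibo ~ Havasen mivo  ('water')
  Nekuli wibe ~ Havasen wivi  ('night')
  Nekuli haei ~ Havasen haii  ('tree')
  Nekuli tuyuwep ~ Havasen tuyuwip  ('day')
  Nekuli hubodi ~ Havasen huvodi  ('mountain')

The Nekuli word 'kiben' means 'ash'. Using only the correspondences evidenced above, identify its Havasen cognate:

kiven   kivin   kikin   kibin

kivin

wibe ~ wivi — Nekuli b corresponds to Havasen v between vowels (before a front vowel).
nitumen ~ nitumin — Nekuli e corresponds to Havasen i after a consonant, before a nasal.
Applying these to Nekuli 'kiben':
  kiben → kiven   (b→v between vowels (before a front vowel))
  kiven → kivin   (e→i after a consonant, before a nasal)
So the Havasen cognate is 'kivin'.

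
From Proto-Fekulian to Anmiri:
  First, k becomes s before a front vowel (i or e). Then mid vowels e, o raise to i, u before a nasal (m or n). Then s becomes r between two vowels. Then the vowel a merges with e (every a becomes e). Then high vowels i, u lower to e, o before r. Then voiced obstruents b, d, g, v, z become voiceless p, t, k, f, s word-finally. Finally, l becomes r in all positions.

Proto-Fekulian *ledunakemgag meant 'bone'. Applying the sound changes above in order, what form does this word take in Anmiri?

Anmiri: *ledunakemgag
  ledunakemgag → ledunasemgag   [palatalisation]
  ledunasemgag → ledunasimgag   [pre-nasal raising]
  ledunasimgag → ledunarimgag   [rhotacism]
  ledunarimgag → ledunerimgeg   [vowel merger]
  ledunerimgeg (rule 5 does not apply)
  ledunerimgeg → ledunerimgek   [final devoicing]
  ledunerimgek → redunerimgek   [unconditioned shift]
  giving Anmiri redunerimgek.

redunerimgek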